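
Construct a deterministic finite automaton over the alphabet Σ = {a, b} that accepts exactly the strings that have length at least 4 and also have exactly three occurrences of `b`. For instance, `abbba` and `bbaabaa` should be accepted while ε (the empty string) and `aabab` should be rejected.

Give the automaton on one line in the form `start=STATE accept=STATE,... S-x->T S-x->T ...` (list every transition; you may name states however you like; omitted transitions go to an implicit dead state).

start=S0 accept=S7 S0-a->S1 S0-b->S2 S1-a->S1 S1-b->S3 S2-a->S3 S2-b->S4 S3-a->S3 S3-b->S5 S4-a->S5 S4-b->S6 S5-a->S5 S5-b->S7 S6-a->S7 S6-b->S8 S7-a->S7 S7-b->S8 S8-a->S8 S8-b->S8

Build one automaton per condition and run them in lockstep. One (6 states) tracks the input length, saturating at 5; the other (5 states) tracks the count of `b`s, saturating at 4. Each combined state is a pair, one component from each; accept when both components accept. Minimizing collapses redundant product states.
A 9-state machine:
        a   b  
>  S0   S1  S2 
   S1   S1  S3 
   S2   S3  S4 
   S3   S3  S5 
   S4   S5  S6 
   S5   S5  S7 
   S6   S7  S8 
 * S7   S7  S8 
   S8   S8  S8 
(> = start, * = accepting)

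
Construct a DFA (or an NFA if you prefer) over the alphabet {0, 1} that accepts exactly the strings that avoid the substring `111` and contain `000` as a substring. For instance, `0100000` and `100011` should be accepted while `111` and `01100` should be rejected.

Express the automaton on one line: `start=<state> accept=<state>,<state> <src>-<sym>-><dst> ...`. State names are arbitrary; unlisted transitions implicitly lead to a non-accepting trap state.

Handle the two conditions separately and then intersect. The first has 4 states tracking partial matches of the forbidden pattern `111`; the second has 4 states tracking whether and how much of `000` has been seen. A product state is a pair (one from each), accepting exactly when both do. Minimizing collapses redundant product states.
9 states suffice.
       0  1 
>  A   B  C 
   B   D  C 
   C   B  E 
   D   F  C 
   E   B  G 
 * F   F  H 
   G   G  G 
 * H   F  I 
 * I   F  G 
(> = start, * = accepting)

start=A accept=F,H,I A-0->B A-1->C B-0->D B-1->C C-0->B C-1->E D-0->F D-1->C E-0->B E-1->G F-0->F F-1->H G-0->G G-1->G H-0->F H-1->I I-0->F I-1->G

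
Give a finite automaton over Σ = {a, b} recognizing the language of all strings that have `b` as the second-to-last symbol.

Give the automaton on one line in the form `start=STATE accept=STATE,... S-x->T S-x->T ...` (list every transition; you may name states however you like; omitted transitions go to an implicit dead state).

A DFA must remember the last 2 symbols (since which symbol is second-to-last isn't known until the input ends). Use one state per possible window of the last ≤2 symbols; accept from those whose window starts with `b`.
        a   b  
>  S0   S1  S2 
   S1   S3  S4 
   S2   S5  S6 
   S3   S3  S4 
   S4   S5  S6 
 * S5   S3  S4 
 * S6   S5  S6 
(> = start, * = accepting)

start=S0 accept=S5,S6 S0-a->S1 S0-b->S2 S1-a->S3 S1-b->S4 S2-a->S5 S2-b->S6 S3-a->S3 S3-b->S4 S4-a->S5 S4-b->S6 S5-a->S3 S5-b->S4 S6-a->S5 S6-b->S6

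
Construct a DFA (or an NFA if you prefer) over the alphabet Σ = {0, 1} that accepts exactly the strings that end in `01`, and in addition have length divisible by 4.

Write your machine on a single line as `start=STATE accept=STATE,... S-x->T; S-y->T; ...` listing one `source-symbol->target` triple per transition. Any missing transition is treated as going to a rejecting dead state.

Handle the two conditions separately and then intersect. The first has 3 states tracking how much of the suffix `01` has currently been matched; the second has 4 states tracking the input length modulo 4. A product state is a pair (one from each), accepting exactly when both do. Equivalent product states are then merged.
        0   1  
>  s0   s1  s1 
   s1   s2  s2 
   s2   s3  s4 
   s3   s0  s5 
   s4   s0  s0 
 * s5   s1  s1 
(> = start, * = accepting)

start=s0; accept=s5; s0-0->s1; s0-1->s1; s1-0->s2; s1-1->s2; s2-0->s3; s2-1->s4; s3-0->s0; s3-1->s5; s4-0->s0; s4-1->s0; s5-0->s1; s5-1->s1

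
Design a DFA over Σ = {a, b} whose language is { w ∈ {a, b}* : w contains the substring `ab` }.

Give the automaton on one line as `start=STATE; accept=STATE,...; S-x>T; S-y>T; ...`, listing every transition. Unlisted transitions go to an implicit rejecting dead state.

Track how much of `ab` has been matched so far: state q0 is no progress, q2 is the absorbing accept state reached once `ab` has occurred. Intermediate states record partial matches; on a mismatch, fall back to the longest reusable overlap.
3 states suffice.
        a   b  
>  q0   q1  q0 
   q1   q1  q2 
 * q2   q2  q2 
(> = start, * = accepting)

start=q0; accept=q2; q0-a>q1; q0-b>q0; q1-a>q1; q1-b>q2; q2-a>q2; q2-b>q2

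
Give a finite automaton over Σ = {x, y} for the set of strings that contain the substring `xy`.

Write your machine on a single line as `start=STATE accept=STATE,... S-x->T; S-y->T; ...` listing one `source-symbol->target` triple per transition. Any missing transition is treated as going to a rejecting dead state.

Track how much of `xy` has been matched so far: state A is no progress, C is the absorbing accept state reached once `xy` has occurred. Intermediate states record partial matches; on a mismatch, fall back to the longest reusable overlap.
3 states suffice.
       x  y 
>  A   B  A 
   B   B  C 
 * C   C  C 
(> = start, * = accepting)

start=A; accept=C; A-x->B; A-y->A; B-x->B; B-y->C; C-x->C; C-y->C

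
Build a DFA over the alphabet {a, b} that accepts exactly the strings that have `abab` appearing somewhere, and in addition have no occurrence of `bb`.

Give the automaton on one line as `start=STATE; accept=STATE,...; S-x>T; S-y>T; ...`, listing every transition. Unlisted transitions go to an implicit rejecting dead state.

start=S0; accept=S7,S9; S0-a>S1; S0-b>S2; S1-a>S1; S1-b>S3; S2-a>S1; S2-b>S4; S3-a>S5; S3-b>S4; S4-a>S6; S4-b>S4; S5-a>S1; S5-b>S7; S6-a>S6; S6-b>S8; S7-a>S9; S7-b>S10; S8-a>S11; S8-b>S4; S9-a>S9; S9-b>S7; S10-a>S10; S10-b>S10; S11-a>S6; S11-b>S10

Build one automaton per condition and run them in lockstep. One (5 states) tracks whether and how much of `abab` has been seen; the other (3 states) tracks partial matches of the forbidden pattern `bb`. Each combined state is a pair, one component from each; accept when both components accept.
A 12-state machine:
          a    b  
>  S0     S1   S2 
   S1     S1   S3 
   S2     S1   S4 
   S3     S5   S4 
   S4     S6   S4 
   S5     S1   S7 
   S6     S6   S8 
 * S7     S9  S10 
   S8    S11   S4 
 * S9     S9   S7 
   S10   S10  S10 
   S11    S6  S10 
(> = start, * = accepting)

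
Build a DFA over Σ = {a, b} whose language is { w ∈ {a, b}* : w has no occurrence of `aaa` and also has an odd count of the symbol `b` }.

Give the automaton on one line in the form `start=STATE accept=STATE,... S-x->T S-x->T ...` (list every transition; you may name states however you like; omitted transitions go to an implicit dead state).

Run two small machines in parallel and take their product. The first has 4 states tracking partial matches of the forbidden pattern `aaa`; the second has 2 states tracking the count of `b`s modulo 2. A product state is a pair (one from each), accepting exactly when both do. Equivalent product states are then merged.
With 7 states:
        a   b  
>  S0   S1  S2 
   S1   S3  S2 
 * S2   S4  S0 
   S3   S5  S2 
 * S4   S6  S0 
   S5   S5  S5 
 * S6   S5  S0 
(> = start, * = accepting)

start=S0 accept=S2,S4,S6 S0-a->S1 S0-b->S2 S1-a->S3 S1-b->S2 S2-a->S4 S2-b->S0 S3-a->S5 S3-b->S2 S4-a->S6 S4-b->S0 S5-a->S5 S5-b->S5 S6-a->S5 S6-b->S0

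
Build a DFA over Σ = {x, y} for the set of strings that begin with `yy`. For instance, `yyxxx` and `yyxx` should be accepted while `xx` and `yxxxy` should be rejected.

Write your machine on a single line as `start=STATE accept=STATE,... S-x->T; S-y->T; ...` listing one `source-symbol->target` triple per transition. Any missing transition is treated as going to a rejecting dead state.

start=q0; accept=q2; q0-x->q3; q0-y->q1; q1-x->q3; q1-y->q2; q2-x->q2; q2-y->q2; q3-x->q3; q3-y->q3

Check the first 2 symbols one by one: q0 through q1 record how many have matched `yy` so far; any wrong symbol goes to the dead state q3. After all 2 match we enter the accepting sink q2.
A 4-state machine:
        x   y  
>  q0   q3  q1 
   q1   q3  q2 
 * q2   q2  q2 
   q3   q3  q3 
(> = start, * = accepting)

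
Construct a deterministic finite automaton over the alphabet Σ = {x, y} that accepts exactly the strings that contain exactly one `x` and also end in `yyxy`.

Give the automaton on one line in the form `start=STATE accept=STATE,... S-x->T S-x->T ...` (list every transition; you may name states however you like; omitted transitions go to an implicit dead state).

start=q0 accept=q5 q0-x->q1 q0-y->q2 q1-x->q1 q1-y->q1 q2-x->q1 q2-y->q3 q3-x->q4 q3-y->q3 q4-x->q1 q4-y->q5 q5-x->q1 q5-y->q1

Build one automaton per condition and run them in lockstep. The first has 3 states tracking the count of `x`s, saturating at 2; the second has 5 states tracking how much of the suffix `yyxy` has currently been matched. A product state is a pair (one from each), accepting exactly when both do. Minimizing collapses redundant product states.
A 6-state machine:
        x   y  
>  q0   q1  q2 
   q1   q1  q1 
   q2   q1  q3 
   q3   q4  q3 
   q4   q1  q5 
 * q5   q1  q1 
(> = start, * = accepting)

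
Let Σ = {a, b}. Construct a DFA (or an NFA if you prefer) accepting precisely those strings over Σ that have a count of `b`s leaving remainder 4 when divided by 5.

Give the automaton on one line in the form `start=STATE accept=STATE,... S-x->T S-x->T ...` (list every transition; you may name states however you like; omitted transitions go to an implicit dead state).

Keep the running count of `b`s modulo 5: each `b` advances along the cycle q0 → q1 → q2 → q3 → q4 → q0 while other symbols loop. Accept at q4.
5 states suffice.
        a   b  
>  q0   q0  q1 
   q1   q1  q2 
   q2   q2  q3 
   q3   q3  q4 
 * q4   q4  q0 
(> = start, * = accepting)

start=q0 accept=q4 q0-a->q0 q0-b->q1 q1-a->q1 q1-b->q2 q2-a->q2 q2-b->q3 q3-a->q3 q3-b->q4 q4-a->q4 q4-b->q0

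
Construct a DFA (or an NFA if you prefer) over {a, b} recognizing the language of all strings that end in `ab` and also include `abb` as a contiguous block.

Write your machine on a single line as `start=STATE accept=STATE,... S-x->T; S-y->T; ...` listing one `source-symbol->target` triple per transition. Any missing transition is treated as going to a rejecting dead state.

start=q0; accept=q5; q0-a->q1; q0-b->q0; q1-a->q1; q1-b->q2; q2-a->q1; q2-b->q3; q3-a->q4; q3-b->q3; q4-a->q4; q4-b->q5; q5-a->q4; q5-b->q3

Run two small machines in parallel and take their product. The first has 3 states tracking how much of the suffix `ab` has currently been matched; the second has 4 states tracking whether and how much of `abb` has been seen. A product state is a pair (one from each), accepting exactly when both do.
        a   b  
>  q0   q1  q0 
   q1   q1  q2 
   q2   q1  q3 
   q3   q4  q3 
   q4   q4  q5 
 * q5   q4  q3 
(> = start, * = accepting)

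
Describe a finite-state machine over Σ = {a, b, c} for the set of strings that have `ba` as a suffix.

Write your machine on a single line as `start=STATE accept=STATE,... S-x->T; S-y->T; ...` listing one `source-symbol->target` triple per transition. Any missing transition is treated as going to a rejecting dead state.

start=q0; accept=q2; q0-a->q0; q0-b->q1; q0-c->q0; q1-a->q2; q1-b->q1; q1-c->q0; q2-a->q0; q2-b->q1; q2-c->q0

Let each state record the length of the longest suffix of the input read so far that is also a prefix of `ba`. q1 means the last symbol is `b`; q2 means the last 2 symbols are `ba`. Accept only at q2, where the string currently ends in `ba`.
3 states suffice.
        a   b   c  
>  q0   q0  q1  q0 
   q1   q2  q1  q0 
 * q2   q0  q1  q0 
(> = start, * = accepting)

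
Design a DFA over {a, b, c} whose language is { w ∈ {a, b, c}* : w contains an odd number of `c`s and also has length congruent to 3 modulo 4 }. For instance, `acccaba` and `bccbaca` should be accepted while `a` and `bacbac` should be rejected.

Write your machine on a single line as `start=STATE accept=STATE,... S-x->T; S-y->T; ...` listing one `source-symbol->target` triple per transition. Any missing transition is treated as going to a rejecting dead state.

Run two small machines in parallel and take their product. One (2 states) tracks the count of `c`s modulo 2; the other (4 states) tracks the input length modulo 4. Each combined state is a pair, one component from each; accept when both components accept.
        a   b   c  
>  s0   s1  s1  s2 
   s1   s3  s3  s4 
   s2   s4  s4  s3 
   s3   s5  s5  s6 
   s4   s6  s6  s5 
   s5   s0  s0  s7 
 * s6   s7  s7  s0 
   s7   s2  s2  s1 
(> = start, * = accepting)

start=s0; accept=s6; s0-a->s1; s0-b->s1; s0-c->s2; s1-a->s3; s1-b->s3; s1-c->s4; s2-a->s4; s2-b->s4; s2-c->s3; s3-a->s5; s3-b->s5; s3-c->s6; s4-a->s6; s4-b->s6; s4-c->s5; s5-a->s0; s5-b->s0; s5-c->s7; s6-a->s7; s6-b->s7; s6-c->s0; s7-a->s2; s7-b->s2; s7-c->s1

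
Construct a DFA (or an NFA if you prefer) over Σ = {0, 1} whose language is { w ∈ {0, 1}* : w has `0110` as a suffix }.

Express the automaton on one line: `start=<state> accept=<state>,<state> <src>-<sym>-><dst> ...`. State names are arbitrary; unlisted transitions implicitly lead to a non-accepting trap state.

Remember how much of `0110` the current input suffix matches. State A means no match yet; B means the last symbol is `0`; C means the last 2 symbols are `01`; D means the last 3 symbols are `011`; E means the last 4 symbols are `0110`. Only E accepts. On a mismatch, fall back to the longest proper suffix that is still a prefix of `0110`.
A 5-state machine:
       0  1 
>  A   B  A 
   B   B  C 
   C   B  D 
   D   E  A 
 * E   B  C 
(> = start, * = accepting)

start=A accept=E A-0->B A-1->A B-0->B B-1->C C-0->B C-1->D D-0->E D-1->A E-0->B E-1->C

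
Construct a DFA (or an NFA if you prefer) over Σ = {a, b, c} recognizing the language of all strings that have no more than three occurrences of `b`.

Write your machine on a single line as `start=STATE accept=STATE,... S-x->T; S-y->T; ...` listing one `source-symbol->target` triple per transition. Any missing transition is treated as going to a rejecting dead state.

start=s0; accept=s0,s1,s2,s3; s0-a->s0; s0-b->s1; s0-c->s0; s1-a->s1; s1-b->s2; s1-c->s1; s2-a->s2; s2-b->s3; s2-c->s2; s3-a->s3; s3-b->s4; s3-c->s3; s4-a->s4; s4-b->s4; s4-c->s4

Count `b`s, saturating at 4: states s0 through s3 mean 0 through 3 `b`s seen; s4 means more than 3. Each `b` increments (capped at s4); other symbols loop. Accept from {s0, s1, s2, s3}.
A 5-state machine:
        a   b   c  
>* s0   s0  s1  s0 
 * s1   s1  s2  s1 
 * s2   s2  s3  s2 
 * s3   s3  s4  s3 
   s4   s4  s4  s4 
(> = start, * = accepting)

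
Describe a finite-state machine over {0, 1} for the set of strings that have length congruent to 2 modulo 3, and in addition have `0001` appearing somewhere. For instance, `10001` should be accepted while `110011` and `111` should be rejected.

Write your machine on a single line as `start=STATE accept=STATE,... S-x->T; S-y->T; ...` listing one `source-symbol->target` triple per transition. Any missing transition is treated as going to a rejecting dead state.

Handle the two conditions separately and then intersect. One (3 states) tracks the input length modulo 3; the other (5 states) tracks whether and how much of `0001` has been seen. Each combined state is a pair, one component from each; accept when both components accept.
With 15 states:
       0  1 
>  A   B  C 
   B   D  E 
   C   F  E 
   D   G  A 
   E   H  A 
   F   I  A 
   G   J  K 
   H   L  C 
   I   J  C 
   J   M  N 
   K   N  N 
   L   M  E 
   M   G  O 
 * N   O  O 
   O   K  K 
(> = start, * = accepting)

start=A; accept=N; A-0->B; A-1->C; B-0->D; B-1->E; C-0->F; C-1->E; D-0->G; D-1->A; E-0->H; E-1->A; F-0->I; F-1->A; G-0->J; G-1->K; H-0->L; H-1->C; I-0->J; I-1->C; J-0->M; J-1->N; K-0->N; K-1->N; L-0->M; L-1->E; M-0->G; M-1->O; N-0->O; N-1->O; O-0->K; O-1->K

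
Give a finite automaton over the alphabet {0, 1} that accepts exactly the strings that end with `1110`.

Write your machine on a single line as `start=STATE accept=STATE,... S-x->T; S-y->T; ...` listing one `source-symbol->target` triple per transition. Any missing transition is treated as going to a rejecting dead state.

start=A; accept=E; A-0->A; A-1->B; B-0->A; B-1->C; C-0->A; C-1->D; D-0->E; D-1->D; E-0->A; E-1->B

Remember how much of `1110` the current input suffix matches. State A means no match yet; B means the last symbol is `1`; C means the last 2 symbols are `11`; D means the last 3 symbols are `111`; E means the last 4 symbols are `1110`. Only E accepts. On a mismatch, fall back to the longest proper suffix that is still a prefix of `1110`.
A 5-state machine:
       0  1 
>  A   A  B 
   B   A  C 
   C   A  D 
   D   E  D 
 * E   A  B 
(> = start, * = accepting)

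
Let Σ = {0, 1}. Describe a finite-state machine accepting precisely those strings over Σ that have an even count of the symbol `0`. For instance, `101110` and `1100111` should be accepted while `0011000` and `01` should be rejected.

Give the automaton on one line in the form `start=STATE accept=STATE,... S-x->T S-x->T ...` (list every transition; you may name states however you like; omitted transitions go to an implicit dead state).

start=A accept=A A-0->B A-1->A B-0->A B-1->B

The only thing that matters is how many `0`s have appeared, reduced mod 2. Use one state per residue: A for 0, …, B for 1. Reading `0` moves to the next residue; anything else stays put. A is accepting.
With 2 states:
       0  1 
>* A   B  A 
   B   A  B 
(> = start, * = accepting)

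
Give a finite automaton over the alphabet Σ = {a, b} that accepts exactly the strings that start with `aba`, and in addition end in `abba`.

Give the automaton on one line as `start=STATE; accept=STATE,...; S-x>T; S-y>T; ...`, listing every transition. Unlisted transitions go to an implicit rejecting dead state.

Build one automaton per condition and run them in lockstep. The first has 5 states tracking whether the input so far still matches the prefix `aba`; the second has 5 states tracking how much of the suffix `abba` has currently been matched. A product state is a pair (one from each), accepting exactly when both do.
          a    b  
>  s0     s1   s2 
   s1     s3   s4 
   s2     s3   s2 
   s3     s3   s5 
   s4     s6   s7 
   s5     s3   s7 
   s6     s6   s8 
   s7     s9   s2 
   s8     s6  s10 
   s9     s3   s5 
   s10   s11  s12 
 * s11    s6   s8 
   s12    s6  s12 
(> = start, * = accepting)

start=s0; accept=s11; s0-a>s1; s0-b>s2; s1-a>s3; s1-b>s4; s2-a>s3; s2-b>s2; s3-a>s3; s3-b>s5; s4-a>s6; s4-b>s7; s5-a>s3; s5-b>s7; s6-a>s6; s6-b>s8; s7-a>s9; s7-b>s2; s8-a>s6; s8-b>s10; s9-a>s3; s9-b>s5; s10-a>s11; s10-b>s12; s11-a>s6; s11-b>s8; s12-a>s6; s12-b>s12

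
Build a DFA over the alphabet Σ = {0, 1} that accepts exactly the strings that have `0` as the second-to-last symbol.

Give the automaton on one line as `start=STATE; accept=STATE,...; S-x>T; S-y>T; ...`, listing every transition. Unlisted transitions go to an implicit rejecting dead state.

Because acceptance depends on a position counted from the end, the machine has to buffer the most recent 2 symbols. Make each state the string of the last up-to-2 symbols read; on input `x` shift the window left and append `x`. Accept when the buffered window has length 2 and begins with `0`.
A 7-state machine:
        0   1  
>  q0   q1  q2 
   q1   q3  q4 
   q2   q5  q6 
 * q3   q3  q4 
 * q4   q5  q6 
   q5   q3  q4 
   q6   q5  q6 
(> = start, * = accepting)

start=q0; accept=q3,q4; q0-0>q1; q0-1>q2; q1-0>q3; q1-1>q4; q2-0>q5; q2-1>q6; q3-0>q3; q3-1>q4; q4-0>q5; q4-1>q6; q5-0>q3; q5-1>q4; q6-0>q5; q6-1>q6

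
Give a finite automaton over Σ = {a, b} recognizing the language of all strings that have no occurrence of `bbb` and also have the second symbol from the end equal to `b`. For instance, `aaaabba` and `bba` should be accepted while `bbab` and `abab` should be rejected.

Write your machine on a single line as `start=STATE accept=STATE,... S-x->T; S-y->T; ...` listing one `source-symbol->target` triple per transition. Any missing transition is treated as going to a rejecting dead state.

start=S0; accept=S5,S6; S0-a->S1; S0-b->S2; S1-a->S3; S1-b->S4; S2-a->S5; S2-b->S6; S3-a->S3; S3-b->S4; S4-a->S5; S4-b->S6; S5-a->S3; S5-b->S4; S6-a->S5; S6-b->S7; S7-a->S8; S7-b->S7; S8-a->S9; S8-b->S10; S9-a->S9; S9-b->S10; S10-a->S8; S10-b->S7

Run two small machines in parallel and take their product. The first has 4 states tracking partial matches of the forbidden pattern `bbb`; the second has 7 states tracking the last 2 symbols read. A product state is a pair (one from each), accepting exactly when both do.
With 11 states:
          a    b  
>  S0     S1   S2 
   S1     S3   S4 
   S2     S5   S6 
   S3     S3   S4 
   S4     S5   S6 
 * S5     S3   S4 
 * S6     S5   S7 
   S7     S8   S7 
   S8     S9  S10 
   S9     S9  S10 
   S10    S8   S7 
(> = start, * = accepting)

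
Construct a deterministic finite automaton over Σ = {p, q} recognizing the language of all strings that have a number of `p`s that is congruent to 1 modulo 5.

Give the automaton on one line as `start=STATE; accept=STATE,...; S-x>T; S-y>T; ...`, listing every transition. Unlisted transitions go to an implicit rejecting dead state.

start=S0; accept=S1; S0-p>S1; S0-q>S0; S1-p>S2; S1-q>S1; S2-p>S3; S2-q>S2; S3-p>S4; S3-q>S3; S4-p>S0; S4-q>S4

The only thing that matters is how many `p`s have appeared, reduced mod 5. Use one state per residue: S0 for 0, …, S4 for 4. Reading `p` moves to the next residue; anything else stays put. S1 is accepting.
        p   q  
>  S0   S1  S0 
 * S1   S2  S1 
   S2   S3  S2 
   S3   S4  S3 
   S4   S0  S4 
(> = start, * = accepting)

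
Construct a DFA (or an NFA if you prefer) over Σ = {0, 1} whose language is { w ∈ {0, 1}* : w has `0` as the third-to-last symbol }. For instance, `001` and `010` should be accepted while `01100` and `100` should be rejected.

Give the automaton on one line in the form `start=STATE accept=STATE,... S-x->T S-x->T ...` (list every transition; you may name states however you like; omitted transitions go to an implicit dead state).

start=s0 accept=s7,s8,s9,s10 s0-0->s1 s0-1->s2 s1-0->s3 s1-1->s4 s2-0->s5 s2-1->s6 s3-0->s7 s3-1->s8 s4-0->s9 s4-1->s10 s5-0->s11 s5-1->s12 s6-0->s13 s6-1->s14 s7-0->s7 s7-1->s8 s8-0->s9 s8-1->s10 s9-0->s11 s9-1->s12 s10-0->s13 s10-1->s14 s11-0->s7 s11-1->s8 s12-0->s9 s12-1->s10 s13-0->s11 s13-1->s12 s14-0->s13 s14-1->s14

A DFA must remember the last 3 symbols (since which symbol is third-to-last isn't known until the input ends). Use one state per possible window of the last ≤3 symbols; accept from those whose window starts with `0`.
A 15-state machine:
          0    1  
>  s0     s1   s2 
   s1     s3   s4 
   s2     s5   s6 
   s3     s7   s8 
   s4     s9  s10 
   s5    s11  s12 
   s6    s13  s14 
 * s7     s7   s8 
 * s8     s9  s10 
 * s9    s11  s12 
 * s10   s13  s14 
   s11    s7   s8 
   s12    s9  s10 
   s13   s11  s12 
   s14   s13  s14 
(> = start, * = accepting)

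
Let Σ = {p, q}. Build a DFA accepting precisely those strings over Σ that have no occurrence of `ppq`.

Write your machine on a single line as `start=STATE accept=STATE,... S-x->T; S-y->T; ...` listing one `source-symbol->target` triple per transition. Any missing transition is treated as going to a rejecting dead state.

Track partial matches of the forbidden pattern `ppq`. State S3 is a dead state reached once `ppq` has occurred; every other state accepts. S0 means no part of `ppq` is currently matched.
        p   q  
>* S0   S1  S0 
 * S1   S2  S0 
 * S2   S2  S3 
   S3   S3  S3 
(> = start, * = accepting)

start=S0; accept=S0,S1,S2; S0-p->S1; S0-q->S0; S1-p->S2; S1-q->S0; S2-p->S2; S2-q->S3; S3-p->S3; S3-q->S3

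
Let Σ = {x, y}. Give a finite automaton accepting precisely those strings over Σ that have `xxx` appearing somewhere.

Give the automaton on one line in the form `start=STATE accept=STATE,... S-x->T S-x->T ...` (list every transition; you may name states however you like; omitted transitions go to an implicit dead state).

Track how much of `xxx` has been matched so far: state q0 is no progress, q3 is the absorbing accept state reached once `xxx` has occurred. Intermediate states record partial matches; on a mismatch, fall back to the longest reusable overlap.
A 4-state machine:
        x   y  
>  q0   q1  q0 
   q1   q2  q0 
   q2   q3  q0 
 * q3   q3  q3 
(> = start, * = accepting)

start=q0 accept=q3 q0-x->q1 q0-y->q0 q1-x->q2 q1-y->q0 q2-x->q3 q2-y->q0 q3-x->q3 q3-y->q3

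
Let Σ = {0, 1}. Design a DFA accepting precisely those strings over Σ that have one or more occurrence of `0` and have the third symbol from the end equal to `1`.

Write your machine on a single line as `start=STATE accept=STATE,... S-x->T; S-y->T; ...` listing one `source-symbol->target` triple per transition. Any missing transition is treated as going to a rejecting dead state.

Handle the two conditions separately and then intersect. The first has 3 states tracking the count of `0`s, saturating at 2; the second has 15 states tracking the last 3 symbols read. A product state is a pair (one from each), accepting exactly when both do.
          0    1  
>  q0     q1   q2 
   q1     q3   q4 
   q2     q5   q6 
   q3     q7   q8 
   q4     q9  q10 
   q5    q11  q12 
   q6    q13  q14 
   q7     q7   q8 
   q8     q9  q15 
   q9    q11  q16 
   q10   q17  q18 
 * q11    q7   q8 
 * q12    q9  q10 
 * q13   q11  q12 
   q14   q13  q14 
   q15   q17  q19 
 * q16    q9  q15 
 * q17   q11  q16 
 * q18   q17  q18 
 * q19   q17  q19 
(> = start, * = accepting)

start=q0; accept=q11,q12,q13,q16,q17,q18,q19; q0-0->q1; q0-1->q2; q1-0->q3; q1-1->q4; q2-0->q5; q2-1->q6; q3-0->q7; q3-1->q8; q4-0->q9; q4-1->q10; q5-0->q11; q5-1->q12; q6-0->q13; q6-1->q14; q7-0->q7; q7-1->q8; q8-0->q9; q8-1->q15; q9-0->q11; q9-1->q16; q10-0->q17; q10-1->q18; q11-0->q7; q11-1->q8; q12-0->q9; q12-1->q10; q13-0->q11; q13-1->q12; q14-0->q13; q14-1->q14; q15-0->q17; q15-1->q19; q16-0->q9; q16-1->q15; q17-0->q11; q17-1->q16; q18-0->q17; q18-1->q18; q19-0->q17; q19-1->q19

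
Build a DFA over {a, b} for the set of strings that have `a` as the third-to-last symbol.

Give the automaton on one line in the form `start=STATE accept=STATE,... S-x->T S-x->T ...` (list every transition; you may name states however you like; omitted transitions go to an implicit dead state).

start=q0 accept=q7,q8,q9,q10 q0-a->q1 q0-b->q2 q1-a->q3 q1-b->q4 q2-a->q5 q2-b->q6 q3-a->q7 q3-b->q8 q4-a->q9 q4-b->q10 q5-a->q11 q5-b->q12 q6-a->q13 q6-b->q14 q7-a->q7 q7-b->q8 q8-a->q9 q8-b->q10 q9-a->q11 q9-b->q12 q10-a->q13 q10-b->q14 q11-a->q7 q11-b->q8 q12-a->q9 q12-b->q10 q13-a->q11 q13-b->q12 q14-a->q13 q14-b->q14

Because acceptance depends on a position counted from the end, the machine has to buffer the most recent 3 symbols. Make each state the string of the last up-to-3 symbols read; on input `x` shift the window left and append `x`. Accept when the buffered window has length 3 and begins with `a`.
          a    b  
>  q0     q1   q2 
   q1     q3   q4 
   q2     q5   q6 
   q3     q7   q8 
   q4     q9  q10 
   q5    q11  q12 
   q6    q13  q14 
 * q7     q7   q8 
 * q8     q9  q10 
 * q9    q11  q12 
 * q10   q13  q14 
   q11    q7   q8 
   q12    q9  q10 
   q13   q11  q12 
   q14   q13  q14 
(> = start, * = accepting)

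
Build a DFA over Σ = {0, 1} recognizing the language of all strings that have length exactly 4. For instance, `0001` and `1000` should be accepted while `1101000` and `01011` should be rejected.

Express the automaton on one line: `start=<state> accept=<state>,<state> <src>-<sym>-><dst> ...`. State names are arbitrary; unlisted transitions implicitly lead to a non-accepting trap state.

start=q0 accept=q4 q0-0->q1 q0-1->q1 q1-0->q2 q1-1->q2 q2-0->q3 q2-1->q3 q3-0->q4 q3-1->q4 q4-0->q5 q4-1->q5 q5-0->q5 q5-1->q5

Count input length up to 5: every symbol moves from q0 toward q5, which means 'more than 4' and absorbs. Accept from {q4}.
        0   1  
>  q0   q1  q1 
   q1   q2  q2 
   q2   q3  q3 
   q3   q4  q4 
 * q4   q5  q5 
   q5   q5  q5 
(> = start, * = accepting)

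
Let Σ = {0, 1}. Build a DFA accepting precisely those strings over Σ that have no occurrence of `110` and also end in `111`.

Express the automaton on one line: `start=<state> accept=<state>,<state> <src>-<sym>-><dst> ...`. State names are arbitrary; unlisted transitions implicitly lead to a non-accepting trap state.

start=s0 accept=s4 s0-0->s0 s0-1->s1 s1-0->s0 s1-1->s2 s2-0->s3 s2-1->s4 s3-0->s3 s3-1->s3 s4-0->s3 s4-1->s4

Handle the two conditions separately and then intersect. One (4 states) tracks partial matches of the forbidden pattern `110`; the other (4 states) tracks how much of the suffix `111` has currently been matched. Each combined state is a pair, one component from each; accept when both components accept. Minimizing collapses redundant product states.
A 5-state machine:
        0   1  
>  s0   s0  s1 
   s1   s0  s2 
   s2   s3  s4 
   s3   s3  s3 
 * s4   s3  s4 
(> = start, * = accepting)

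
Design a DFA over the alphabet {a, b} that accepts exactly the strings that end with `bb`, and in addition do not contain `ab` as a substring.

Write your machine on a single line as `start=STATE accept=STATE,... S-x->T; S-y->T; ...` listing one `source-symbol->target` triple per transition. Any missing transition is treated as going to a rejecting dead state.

Build one automaton per condition and run them in lockstep. The first has 3 states tracking how much of the suffix `bb` has currently been matched; the second has 3 states tracking partial matches of the forbidden pattern `ab`. A product state is a pair (one from each), accepting exactly when both do. Minimizing collapses redundant product states.
        a   b  
>  q0   q1  q2 
   q1   q1  q1 
   q2   q1  q3 
 * q3   q1  q3 
(> = start, * = accepting)

start=q0; accept=q3; q0-a->q1; q0-b->q2; q1-a->q1; q1-b->q1; q2-a->q1; q2-b->q3; q3-a->q1; q3-b->q3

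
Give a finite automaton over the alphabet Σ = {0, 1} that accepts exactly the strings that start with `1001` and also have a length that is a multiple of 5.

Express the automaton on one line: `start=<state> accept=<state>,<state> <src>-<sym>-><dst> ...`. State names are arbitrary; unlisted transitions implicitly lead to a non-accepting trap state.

start=q0 accept=q6 q0-0->q1 q0-1->q2 q1-0->q1 q1-1->q1 q2-0->q3 q2-1->q1 q3-0->q4 q3-1->q1 q4-0->q1 q4-1->q5 q5-0->q6 q5-1->q6 q6-0->q7 q6-1->q7 q7-0->q8 q7-1->q8 q8-0->q9 q8-1->q9 q9-0->q5 q9-1->q5

Run two small machines in parallel and take their product. One (6 states) tracks whether the input so far still matches the prefix `1001`; the other (5 states) tracks the input length modulo 5. Each combined state is a pair, one component from each; accept when both components accept. Minimizing collapses redundant product states.
10 states suffice.
        0   1  
>  q0   q1  q2 
   q1   q1  q1 
   q2   q3  q1 
   q3   q4  q1 
   q4   q1  q5 
   q5   q6  q6 
 * q6   q7  q7 
   q7   q8  q8 
   q8   q9  q9 
   q9   q5  q5 
(> = start, * = accepting)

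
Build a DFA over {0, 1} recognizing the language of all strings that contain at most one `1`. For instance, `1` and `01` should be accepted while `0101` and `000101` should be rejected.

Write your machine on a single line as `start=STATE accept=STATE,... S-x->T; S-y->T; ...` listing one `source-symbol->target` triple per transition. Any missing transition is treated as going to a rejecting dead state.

Count `1`s, saturating at 2: state q0 means no `1` yet, q1 means one `1` seen, q2 means more than one. Each `1` increments (capped at q2); other symbols loop. Accept from {q0, q1}.
        0   1  
>* q0   q0  q1 
 * q1   q1  q2 
   q2   q2  q2 
(> = start, * = accepting)

start=q0; accept=q0,q1; q0-0->q0; q0-1->q1; q1-0->q1; q1-1->q2; q2-0->q2; q2-1->q2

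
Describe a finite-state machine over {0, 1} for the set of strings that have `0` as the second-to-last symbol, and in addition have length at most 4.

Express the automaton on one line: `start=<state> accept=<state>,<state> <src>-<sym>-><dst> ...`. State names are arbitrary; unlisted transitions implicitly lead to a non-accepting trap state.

start=q0 accept=q3,q4,q7,q8 q0-0->q1 q0-1->q2 q1-0->q3 q1-1->q4 q2-0->q5 q2-1->q6 q3-0->q7 q3-1->q8 q4-0->q9 q4-1->q10 q5-0->q7 q5-1->q8 q6-0->q9 q6-1->q10 q7-0->q8 q7-1->q8 q8-0->q10 q8-1->q10 q9-0->q8 q9-1->q8 q10-0->q10 q10-1->q10

Build one automaton per condition and run them in lockstep. The first has 7 states tracking the last 2 symbols read; the second has 6 states tracking the input length, saturating at 5. A product state is a pair (one from each), accepting exactly when both do. Minimizing collapses redundant product states.
With 11 states:
          0    1  
>  q0     q1   q2 
   q1     q3   q4 
   q2     q5   q6 
 * q3     q7   q8 
 * q4     q9  q10 
   q5     q7   q8 
   q6     q9  q10 
 * q7     q8   q8 
 * q8    q10  q10 
   q9     q8   q8 
   q10   q10  q10 
(> = start, * = accepting)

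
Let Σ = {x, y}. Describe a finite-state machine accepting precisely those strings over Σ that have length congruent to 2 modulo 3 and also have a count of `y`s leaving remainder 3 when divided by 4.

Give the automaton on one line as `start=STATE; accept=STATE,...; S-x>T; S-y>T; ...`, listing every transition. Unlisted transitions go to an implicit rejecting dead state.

Handle the two conditions separately and then intersect. The first has 3 states tracking the input length modulo 3; the second has 4 states tracking the count of `y`s modulo 4. A product state is a pair (one from each), accepting exactly when both do.
12 states suffice.
          x    y  
>  q0     q1   q2 
   q1     q3   q4 
   q2     q4   q5 
   q3     q0   q6 
   q4     q6   q7 
   q5     q7   q8 
   q6     q2   q9 
   q7     q9  q10 
   q8    q10   q1 
   q9     q5  q11 
   q10   q11   q3 
 * q11    q8   q0 
(> = start, * = accepting)

start=q0; accept=q11; q0-x>q1; q0-y>q2; q1-x>q3; q1-y>q4; q2-x>q4; q2-y>q5; q3-x>q0; q3-y>q6; q4-x>q6; q4-y>q7; q5-x>q7; q5-y>q8; q6-x>q2; q6-y>q9; q7-x>q9; q7-y>q10; q8-x>q10; q8-y>q1; q9-x>q5; q9-y>q11; q10-x>q11; q10-y>q3; q11-x>q8; q11-y>q0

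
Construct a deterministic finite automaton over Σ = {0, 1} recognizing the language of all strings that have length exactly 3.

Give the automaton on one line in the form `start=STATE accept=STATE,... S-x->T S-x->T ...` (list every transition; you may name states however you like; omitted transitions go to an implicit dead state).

Count input length up to 4: every symbol moves from q0 toward q4, which means 'more than 3' and absorbs. Accept from {q3}.
5 states suffice.
        0   1  
>  q0   q1  q1 
   q1   q2  q2 
   q2   q3  q3 
 * q3   q4  q4 
   q4   q4  q4 
(> = start, * = accepting)

start=q0 accept=q3 q0-0->q1 q0-1->q1 q1-0->q2 q1-1->q2 q2-0->q3 q2-1->q3 q3-0->q4 q3-1->q4 q4-0->q4 q4-1->q4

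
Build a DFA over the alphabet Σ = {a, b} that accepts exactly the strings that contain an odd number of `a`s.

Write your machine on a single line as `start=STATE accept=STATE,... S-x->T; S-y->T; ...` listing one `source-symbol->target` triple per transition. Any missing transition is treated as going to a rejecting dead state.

start=s0; accept=s1; s0-a->s1; s0-b->s0; s1-a->s0; s1-b->s1

The only thing that matters is how many `a`s have appeared, reduced mod 2. Use one state per residue: s0 for 0, …, s1 for 1. Reading `a` moves to the next residue; anything else stays put. s1 is accepting.
        a   b  
>  s0   s1  s0 
 * s1   s0  s1 
(> = start, * = accepting)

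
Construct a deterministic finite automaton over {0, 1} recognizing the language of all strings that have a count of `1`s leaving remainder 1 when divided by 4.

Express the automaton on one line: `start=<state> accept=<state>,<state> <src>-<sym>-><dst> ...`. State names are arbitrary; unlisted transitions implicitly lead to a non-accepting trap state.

start=A accept=B A-0->A A-1->B B-0->B B-1->C C-0->C C-1->D D-0->D D-1->A

The only thing that matters is how many `1`s have appeared, reduced mod 4. Use one state per residue: A for 0, …, D for 3. Reading `1` moves to the next residue; anything else stays put. B is accepting.
A 4-state machine:
       0  1 
>  A   A  B 
 * B   B  C 
   C   C  D 
   D   D  A 
(> = start, * = accepting)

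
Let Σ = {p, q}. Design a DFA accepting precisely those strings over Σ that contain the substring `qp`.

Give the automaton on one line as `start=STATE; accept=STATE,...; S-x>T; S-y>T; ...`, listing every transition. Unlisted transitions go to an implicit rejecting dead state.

States S0..S1 record the length of the longest prefix of `qp` that matches the current input suffix. Reaching S2 means `qp` has been seen, and we stay there forever. Accept from S2.
        p   q  
>  S0   S0  S1 
   S1   S2  S1 
 * S2   S2  S2 
(> = start, * = accepting)

start=S0; accept=S2; S0-p>S0; S0-q>S1; S1-p>S2; S1-q>S1; S2-p>S2; S2-q>S2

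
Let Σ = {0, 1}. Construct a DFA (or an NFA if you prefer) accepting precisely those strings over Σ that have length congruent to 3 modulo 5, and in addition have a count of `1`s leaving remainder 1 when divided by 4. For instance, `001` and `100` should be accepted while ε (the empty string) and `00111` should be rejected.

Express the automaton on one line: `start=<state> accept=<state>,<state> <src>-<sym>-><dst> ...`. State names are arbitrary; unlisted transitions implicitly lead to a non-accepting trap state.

Run two small machines in parallel and take their product. The first has 5 states tracking the input length modulo 5; the second has 4 states tracking the count of `1`s modulo 4. A product state is a pair (one from each), accepting exactly when both do.
With 20 states:
       0  1 
>  A   B  C 
   B   D  E 
   C   E  F 
   D   G  H 
   E   H  I 
   F   I  J 
   G   K  L 
 * H   L  M 
   I   M  N 
   J   N  K 
   K   A  O 
   L   O  P 
   M   P  Q 
   N   Q  A 
   O   C  R 
   P   R  S 
   Q   S  B 
   R   F  T 
   S   T  D 
   T   J  G 
(> = start, * = accepting)

start=A accept=H A-0->B A-1->C B-0->D B-1->E C-0->E C-1->F D-0->G D-1->H E-0->H E-1->I F-0->I F-1->J G-0->K G-1->L H-0->L H-1->M I-0->M I-1->N J-0->N J-1->K K-0->A K-1->O L-0->O L-1->P M-0->P M-1->Q N-0->Q N-1->A O-0->C O-1->R P-0->R P-1->S Q-0->S Q-1->B R-0->F R-1->T S-0->T S-1->D T-0->J T-1->G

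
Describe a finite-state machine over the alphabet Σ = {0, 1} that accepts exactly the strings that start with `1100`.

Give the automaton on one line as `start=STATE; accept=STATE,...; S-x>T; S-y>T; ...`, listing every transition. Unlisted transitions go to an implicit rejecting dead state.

start=s0; accept=s4; s0-0>s5; s0-1>s1; s1-0>s5; s1-1>s2; s2-0>s3; s2-1>s5; s3-0>s4; s3-1>s5; s4-0>s4; s4-1>s4; s5-0>s5; s5-1>s5

Check the first 4 symbols one by one: s0 through s3 record how many have matched `1100` so far; any wrong symbol goes to the dead state s5. After all 4 match we enter the accepting sink s4.
With 6 states:
        0   1  
>  s0   s5  s1 
   s1   s5  s2 
   s2   s3  s5 
   s3   s4  s5 
 * s4   s4  s4 
   s5   s5  s5 
(> = start, * = accepting)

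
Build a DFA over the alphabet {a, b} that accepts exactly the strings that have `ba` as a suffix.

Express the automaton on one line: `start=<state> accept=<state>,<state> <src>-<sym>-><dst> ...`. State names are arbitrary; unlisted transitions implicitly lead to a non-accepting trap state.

start=S0 accept=S2 S0-a->S0 S0-b->S1 S1-a->S2 S1-b->S1 S2-a->S0 S2-b->S1

Remember how much of `ba` the current input suffix matches. State S0 means no match yet; S1 means the last symbol is `b`; S2 means the last 2 symbols are `ba`. Only S2 accepts. On a mismatch, fall back to the longest proper suffix that is still a prefix of `ba`.
3 states suffice.
        a   b  
>  S0   S0  S1 
   S1   S2  S1 
 * S2   S0  S1 
(> = start, * = accepting)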